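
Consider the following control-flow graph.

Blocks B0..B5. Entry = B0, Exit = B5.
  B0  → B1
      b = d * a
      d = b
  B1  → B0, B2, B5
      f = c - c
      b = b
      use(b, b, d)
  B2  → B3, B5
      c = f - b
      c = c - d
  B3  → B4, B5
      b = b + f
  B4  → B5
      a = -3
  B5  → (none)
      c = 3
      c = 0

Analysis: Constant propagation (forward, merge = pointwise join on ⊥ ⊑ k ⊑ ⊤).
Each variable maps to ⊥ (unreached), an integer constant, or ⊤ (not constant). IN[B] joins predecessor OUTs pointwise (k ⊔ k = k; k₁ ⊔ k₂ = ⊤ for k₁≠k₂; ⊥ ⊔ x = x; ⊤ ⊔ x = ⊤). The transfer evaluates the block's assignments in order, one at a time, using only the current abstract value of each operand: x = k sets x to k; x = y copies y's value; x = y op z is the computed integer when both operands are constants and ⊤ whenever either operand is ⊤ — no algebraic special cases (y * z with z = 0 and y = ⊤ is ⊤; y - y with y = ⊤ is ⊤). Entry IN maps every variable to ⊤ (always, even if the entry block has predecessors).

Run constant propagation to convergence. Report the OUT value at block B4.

Answer: {a: -3, b: ⊤, c: ⊤, d: ⊤, e: ⊤, f: ⊤}

Trace:
Per-block solution:
  B0:  IN=(all ⊤)  OUT=(all ⊤)
  B1:  IN=(all ⊤)  OUT=(all ⊤)
  B2:  IN=(all ⊤)  OUT=(all ⊤)
  B3:  IN=(all ⊤)  OUT=(all ⊤)
  B4:  IN=(all ⊤)  OUT={a:-3; rest ⊤}
  B5:  IN=(all ⊤)  OUT={c:0; rest ⊤}

Merge at B4: IN[B4] = OUT[B3] = {a: ⊤, b: ⊤, c: ⊤, d: ⊤, e: ⊤, f: ⊤}
Applying B4's transfer function to that IN value gives OUT[B4] (row B4 above).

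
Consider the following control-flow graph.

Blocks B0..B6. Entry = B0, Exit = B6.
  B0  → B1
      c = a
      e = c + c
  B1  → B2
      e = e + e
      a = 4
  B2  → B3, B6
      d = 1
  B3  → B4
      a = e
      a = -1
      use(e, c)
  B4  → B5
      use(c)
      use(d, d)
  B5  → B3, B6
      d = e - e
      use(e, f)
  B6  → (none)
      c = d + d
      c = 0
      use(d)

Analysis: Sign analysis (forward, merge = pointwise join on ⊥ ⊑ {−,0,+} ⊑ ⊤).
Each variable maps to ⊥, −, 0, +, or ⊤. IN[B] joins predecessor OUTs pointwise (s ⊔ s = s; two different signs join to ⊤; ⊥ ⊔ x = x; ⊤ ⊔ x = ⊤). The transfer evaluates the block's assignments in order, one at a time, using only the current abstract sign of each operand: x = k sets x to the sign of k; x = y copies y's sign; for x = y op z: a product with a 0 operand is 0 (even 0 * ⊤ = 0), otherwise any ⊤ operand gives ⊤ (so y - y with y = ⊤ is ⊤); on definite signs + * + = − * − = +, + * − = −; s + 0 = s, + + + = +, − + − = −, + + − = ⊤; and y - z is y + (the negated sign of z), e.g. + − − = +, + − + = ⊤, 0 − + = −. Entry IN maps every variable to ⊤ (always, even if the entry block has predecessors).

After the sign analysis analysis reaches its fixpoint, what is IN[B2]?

Fixpoint table:
  B0: | IN=(all ⊤) | OUT=(all ⊤)
  B1: | IN=(all ⊤) | OUT={a:+; rest ⊤}
  B2: | IN={a:+; rest ⊤} | OUT={a:+, d:+; rest ⊤}
  B3: | IN=(all ⊤) | OUT={a:-; rest ⊤}
  B4: | IN={a:-; rest ⊤} | OUT={a:-; rest ⊤}
  B5: | IN={a:-; rest ⊤} | OUT={a:-; rest ⊤}
  B6: | IN=(all ⊤) | OUT={c:0; rest ⊤}

Merge at B2: IN[B2] = OUT[B1] = {a: +, b: ⊤, c: ⊤, d: ⊤, e: ⊤, f: ⊤}

Answer: {a: +, b: ⊤, c: ⊤, d: ⊤, e: ⊤, f: ⊤}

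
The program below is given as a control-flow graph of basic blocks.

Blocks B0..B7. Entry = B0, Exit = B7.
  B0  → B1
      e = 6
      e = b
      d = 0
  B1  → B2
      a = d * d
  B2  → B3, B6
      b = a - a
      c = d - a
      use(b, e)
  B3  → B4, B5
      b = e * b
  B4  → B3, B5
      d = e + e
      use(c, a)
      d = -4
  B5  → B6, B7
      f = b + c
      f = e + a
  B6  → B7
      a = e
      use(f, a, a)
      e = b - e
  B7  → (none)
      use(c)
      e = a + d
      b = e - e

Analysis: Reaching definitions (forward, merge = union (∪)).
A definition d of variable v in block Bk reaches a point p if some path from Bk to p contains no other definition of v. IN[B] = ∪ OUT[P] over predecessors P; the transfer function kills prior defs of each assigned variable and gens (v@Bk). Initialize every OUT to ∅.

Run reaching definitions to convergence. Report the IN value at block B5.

Answer: {a@B1, b@B3, c@B2, d@B0, d@B4, e@B0}

Working:
Fixpoint table:
  B0:  IN={}  OUT={d@B0, e@B0}
  B1:  IN={d@B0, e@B0}  OUT={a@B1, d@B0, e@B0}
  B2:  IN={a@B1, d@B0, e@B0}  OUT={a@B1, b@B2, c@B2, d@B0, e@B0}
  B3:  IN={a@B1, b@B2, b@B3, c@B2, d@B0, d@B4, e@B0}  OUT={a@B1, b@B3, c@B2, d@B0, d@B4, e@B0}
  B4:  IN={a@B1, b@B3, c@B2, d@B0, d@B4, e@B0}  OUT={a@B1, b@B3, c@B2, d@B4, e@B0}
  B5:  IN={a@B1, b@B3, c@B2, d@B0, d@B4, e@B0}  OUT={a@B1, b@B3, c@B2, d@B0, d@B4, e@B0, f@B5}
  B6:  IN={a@B1, b@B2, b@B3, c@B2, d@B0, d@B4, e@B0, f@B5}  OUT={a@B6, b@B2, b@B3, c@B2, d@B0, d@B4, e@B6, f@B5}
  B7:  IN={a@B1, a@B6, b@B2, b@B3, c@B2, d@B0, d@B4, e@B0, e@B6, f@B5}  OUT={a@B1, a@B6, b@B7, c@B2, d@B0, d@B4, e@B7, f@B5}

Merge at B5: IN[B5] = OUT[B3] ⊔ OUT[B4] = {a@B1, b@B3, c@B2, d@B0, d@B4, e@B0}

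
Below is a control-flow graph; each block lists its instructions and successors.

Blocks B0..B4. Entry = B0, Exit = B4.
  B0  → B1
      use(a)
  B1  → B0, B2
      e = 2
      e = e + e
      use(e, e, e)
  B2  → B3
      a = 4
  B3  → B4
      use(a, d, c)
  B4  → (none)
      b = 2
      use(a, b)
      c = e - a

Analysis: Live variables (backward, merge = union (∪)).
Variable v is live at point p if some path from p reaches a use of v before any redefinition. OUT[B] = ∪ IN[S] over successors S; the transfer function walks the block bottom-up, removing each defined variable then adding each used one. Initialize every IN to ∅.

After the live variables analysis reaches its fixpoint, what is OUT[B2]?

Answer: {a, c, d, e}

Trace:
Converged values:
  B0: | IN={a, c, d} | OUT={a, c, d}
  B1: | IN={a, c, d} | OUT={a, c, d, e}
  B2: | IN={c, d, e} | OUT={a, c, d, e}
  B3: | IN={a, c, d, e} | OUT={a, e}
  B4: | IN={a, e} | OUT={}

Merge at B2: OUT[B2] = IN[B3] = {a, c, d, e}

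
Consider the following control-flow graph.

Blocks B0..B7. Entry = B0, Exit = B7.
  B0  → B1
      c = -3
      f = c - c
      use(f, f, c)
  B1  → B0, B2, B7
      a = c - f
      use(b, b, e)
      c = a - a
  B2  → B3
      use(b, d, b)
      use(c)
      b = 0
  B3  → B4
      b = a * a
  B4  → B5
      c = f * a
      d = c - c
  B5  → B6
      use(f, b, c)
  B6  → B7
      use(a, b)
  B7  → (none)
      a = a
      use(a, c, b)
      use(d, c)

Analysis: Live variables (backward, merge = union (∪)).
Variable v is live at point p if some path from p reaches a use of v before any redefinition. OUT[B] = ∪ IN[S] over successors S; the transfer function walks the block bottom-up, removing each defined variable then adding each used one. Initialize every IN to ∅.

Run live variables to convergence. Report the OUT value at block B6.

Fixpoint table:
  B0:   IN={b, d, e}   OUT={b, c, d, e, f}
  B1:   IN={b, c, d, e, f}   OUT={a, b, c, d, e, f}
  B2:   IN={a, b, c, d, f}   OUT={a, f}
  B3:   IN={a, f}   OUT={a, b, f}
  B4:   IN={a, b, f}   OUT={a, b, c, d, f}
  B5:   IN={a, b, c, d, f}   OUT={a, b, c, d}
  B6:   IN={a, b, c, d}   OUT={a, b, c, d}
  B7:   IN={a, b, c, d}   OUT={}

Merge at B6: OUT[B6] = IN[B7] = {a, b, c, d}

Answer: {a, b, c, d}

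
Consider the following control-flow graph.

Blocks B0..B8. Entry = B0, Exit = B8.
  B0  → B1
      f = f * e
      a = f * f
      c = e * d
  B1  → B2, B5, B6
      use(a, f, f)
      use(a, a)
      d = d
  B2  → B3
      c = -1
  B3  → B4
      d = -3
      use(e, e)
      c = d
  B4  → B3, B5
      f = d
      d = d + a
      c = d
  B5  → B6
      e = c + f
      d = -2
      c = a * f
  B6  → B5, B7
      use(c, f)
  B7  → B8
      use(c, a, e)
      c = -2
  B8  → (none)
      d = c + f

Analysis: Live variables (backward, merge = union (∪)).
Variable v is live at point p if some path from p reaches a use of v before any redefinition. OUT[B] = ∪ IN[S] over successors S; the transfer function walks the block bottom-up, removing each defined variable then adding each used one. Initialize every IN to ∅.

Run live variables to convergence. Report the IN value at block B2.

Fixpoint table:
  B0:  IN={d, e, f}  OUT={a, c, d, e, f}
  B1:  IN={a, c, d, e, f}  OUT={a, c, e, f}
  B2:  IN={a, e}  OUT={a, e}
  B3:  IN={a, e}  OUT={a, d, e}
  B4:  IN={a, d, e}  OUT={a, c, e, f}
  B5:  IN={a, c, f}  OUT={a, c, e, f}
  B6:  IN={a, c, e, f}  OUT={a, c, e, f}
  B7:  IN={a, c, e, f}  OUT={c, f}
  B8:  IN={c, f}  OUT={}

Merge at B2: OUT[B2] = IN[B3] = {a, e}
Applying B2's transfer function to that OUT value gives IN[B2] (row B2 above).

Answer: {a, e}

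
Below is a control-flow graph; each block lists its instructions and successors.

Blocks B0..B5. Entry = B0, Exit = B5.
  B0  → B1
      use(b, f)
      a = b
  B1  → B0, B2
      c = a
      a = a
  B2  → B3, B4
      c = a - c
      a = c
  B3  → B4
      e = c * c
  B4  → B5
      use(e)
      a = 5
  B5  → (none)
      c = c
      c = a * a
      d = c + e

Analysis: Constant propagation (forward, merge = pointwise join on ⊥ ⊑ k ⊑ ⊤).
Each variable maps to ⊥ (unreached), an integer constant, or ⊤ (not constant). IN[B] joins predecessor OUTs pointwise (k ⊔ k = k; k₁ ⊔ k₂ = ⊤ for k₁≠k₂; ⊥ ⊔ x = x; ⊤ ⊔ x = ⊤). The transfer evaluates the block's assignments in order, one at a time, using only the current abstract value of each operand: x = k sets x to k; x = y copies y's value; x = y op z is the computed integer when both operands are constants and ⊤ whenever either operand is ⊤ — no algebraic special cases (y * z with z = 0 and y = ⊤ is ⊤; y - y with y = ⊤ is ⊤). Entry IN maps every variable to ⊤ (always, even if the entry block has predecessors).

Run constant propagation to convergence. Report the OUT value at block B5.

Answer: {a: 5, b: ⊤, c: 25, d: ⊤, e: ⊤, f: ⊤}

Working:
Converged values:
  B0: | IN=(all ⊤) | OUT=(all ⊤)
  B1: | IN=(all ⊤) | OUT=(all ⊤)
  B2: | IN=(all ⊤) | OUT=(all ⊤)
  B3: | IN=(all ⊤) | OUT=(all ⊤)
  B4: | IN=(all ⊤) | OUT={a:5; rest ⊤}
  B5: | IN={a:5; rest ⊤} | OUT={a:5, c:25; rest ⊤}

Merge at B5: IN[B5] = OUT[B4] = {a: 5, b: ⊤, c: ⊤, d: ⊤, e: ⊤, f: ⊤}
Applying B5's transfer function to that IN value gives OUT[B5] (row B5 above).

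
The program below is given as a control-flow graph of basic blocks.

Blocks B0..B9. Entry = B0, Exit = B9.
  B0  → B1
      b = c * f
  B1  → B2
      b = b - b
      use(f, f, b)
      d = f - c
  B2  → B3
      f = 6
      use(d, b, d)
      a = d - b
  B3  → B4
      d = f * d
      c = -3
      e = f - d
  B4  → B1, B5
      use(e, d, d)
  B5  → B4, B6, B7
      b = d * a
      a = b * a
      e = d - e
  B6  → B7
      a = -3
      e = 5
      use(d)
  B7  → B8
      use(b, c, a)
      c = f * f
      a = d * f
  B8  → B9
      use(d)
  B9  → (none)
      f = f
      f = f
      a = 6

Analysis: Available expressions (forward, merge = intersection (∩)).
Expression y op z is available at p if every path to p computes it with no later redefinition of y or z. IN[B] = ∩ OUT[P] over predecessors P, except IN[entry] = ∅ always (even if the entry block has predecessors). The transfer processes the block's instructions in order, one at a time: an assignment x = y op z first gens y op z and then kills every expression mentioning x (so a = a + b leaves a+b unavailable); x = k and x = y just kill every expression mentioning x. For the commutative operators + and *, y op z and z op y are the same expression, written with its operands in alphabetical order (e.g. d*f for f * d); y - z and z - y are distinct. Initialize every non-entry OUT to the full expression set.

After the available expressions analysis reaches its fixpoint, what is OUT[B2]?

Answer: {d-b}

Working:
Per-block solution:
  B0:  IN={}  OUT={c*f}
  B1:  IN={}  OUT={f-c}
  B2:  IN={f-c}  OUT={d-b}
  B3:  IN={d-b}  OUT={f-d}
  B4:  IN={f-d}  OUT={f-d}
  B5:  IN={f-d}  OUT={f-d}
  B6:  IN={f-d}  OUT={f-d}
  B7:  IN={f-d}  OUT={d*f, f*f, f-d}
  B8:  IN={d*f, f*f, f-d}  OUT={d*f, f*f, f-d}
  B9:  IN={d*f, f*f, f-d}  OUT={}

Merge at B2: IN[B2] = OUT[B1] = {f-c}
Applying B2's transfer function to that IN value gives OUT[B2] (row B2 above).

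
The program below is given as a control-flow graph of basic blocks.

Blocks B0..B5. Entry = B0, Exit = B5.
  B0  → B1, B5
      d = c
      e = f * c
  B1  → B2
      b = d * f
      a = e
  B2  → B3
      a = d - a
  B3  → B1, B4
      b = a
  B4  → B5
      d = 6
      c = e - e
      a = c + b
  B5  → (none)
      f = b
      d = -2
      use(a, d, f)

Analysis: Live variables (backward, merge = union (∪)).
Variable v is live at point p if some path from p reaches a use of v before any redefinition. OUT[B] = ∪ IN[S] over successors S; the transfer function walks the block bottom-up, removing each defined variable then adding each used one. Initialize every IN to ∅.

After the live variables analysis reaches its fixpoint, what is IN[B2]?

Answer: {a, d, e, f}

Working:
Converged values:
  B0:   IN={a, b, c, f}   OUT={a, b, d, e, f}
  B1:   IN={d, e, f}   OUT={a, d, e, f}
  B2:   IN={a, d, e, f}   OUT={a, d, e, f}
  B3:   IN={a, d, e, f}   OUT={b, d, e, f}
  B4:   IN={b, e}   OUT={a, b}
  B5:   IN={a, b}   OUT={}

Merge at B2: OUT[B2] = IN[B3] = {a, d, e, f}
Applying B2's transfer function to that OUT value gives IN[B2] (row B2 above).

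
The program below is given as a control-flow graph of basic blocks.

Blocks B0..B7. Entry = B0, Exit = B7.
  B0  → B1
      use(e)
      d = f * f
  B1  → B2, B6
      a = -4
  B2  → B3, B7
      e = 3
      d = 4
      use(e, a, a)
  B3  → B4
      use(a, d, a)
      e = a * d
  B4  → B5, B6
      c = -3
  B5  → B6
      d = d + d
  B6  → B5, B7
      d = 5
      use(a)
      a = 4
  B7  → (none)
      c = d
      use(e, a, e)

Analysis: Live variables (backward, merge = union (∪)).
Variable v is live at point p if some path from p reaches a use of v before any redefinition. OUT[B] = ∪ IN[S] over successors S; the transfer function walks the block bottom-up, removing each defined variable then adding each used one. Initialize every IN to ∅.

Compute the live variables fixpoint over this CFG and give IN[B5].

Answer: {a, d, e}

Derivation:
Fixpoint table:
  B0:  IN={e, f}  OUT={e}
  B1:  IN={e}  OUT={a, e}
  B2:  IN={a}  OUT={a, d, e}
  B3:  IN={a, d}  OUT={a, d, e}
  B4:  IN={a, d, e}  OUT={a, d, e}
  B5:  IN={a, d, e}  OUT={a, e}
  B6:  IN={a, e}  OUT={a, d, e}
  B7:  IN={a, d, e}  OUT={}

Merge at B5: OUT[B5] = IN[B6] = {a, e}
Applying B5's transfer function to that OUT value gives IN[B5] (row B5 above).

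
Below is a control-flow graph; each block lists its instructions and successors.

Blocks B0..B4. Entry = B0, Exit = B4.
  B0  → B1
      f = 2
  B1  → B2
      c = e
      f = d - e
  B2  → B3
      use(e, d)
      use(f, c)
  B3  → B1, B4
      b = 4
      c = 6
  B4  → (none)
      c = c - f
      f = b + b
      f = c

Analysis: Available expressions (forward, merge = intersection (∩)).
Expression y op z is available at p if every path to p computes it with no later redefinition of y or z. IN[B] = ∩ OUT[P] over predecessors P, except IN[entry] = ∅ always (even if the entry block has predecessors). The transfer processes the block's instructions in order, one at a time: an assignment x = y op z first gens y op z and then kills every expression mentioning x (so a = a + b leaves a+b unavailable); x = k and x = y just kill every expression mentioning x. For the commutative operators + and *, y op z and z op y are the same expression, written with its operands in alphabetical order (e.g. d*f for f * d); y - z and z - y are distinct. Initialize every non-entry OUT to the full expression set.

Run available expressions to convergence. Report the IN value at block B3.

Per-block solution:
  B0: | IN={} | OUT={}
  B1: | IN={} | OUT={d-e}
  B2: | IN={d-e} | OUT={d-e}
  B3: | IN={d-e} | OUT={d-e}
  B4: | IN={d-e} | OUT={b+b, d-e}

Merge at B3: IN[B3] = OUT[B2] = {d-e}

Answer: {d-e}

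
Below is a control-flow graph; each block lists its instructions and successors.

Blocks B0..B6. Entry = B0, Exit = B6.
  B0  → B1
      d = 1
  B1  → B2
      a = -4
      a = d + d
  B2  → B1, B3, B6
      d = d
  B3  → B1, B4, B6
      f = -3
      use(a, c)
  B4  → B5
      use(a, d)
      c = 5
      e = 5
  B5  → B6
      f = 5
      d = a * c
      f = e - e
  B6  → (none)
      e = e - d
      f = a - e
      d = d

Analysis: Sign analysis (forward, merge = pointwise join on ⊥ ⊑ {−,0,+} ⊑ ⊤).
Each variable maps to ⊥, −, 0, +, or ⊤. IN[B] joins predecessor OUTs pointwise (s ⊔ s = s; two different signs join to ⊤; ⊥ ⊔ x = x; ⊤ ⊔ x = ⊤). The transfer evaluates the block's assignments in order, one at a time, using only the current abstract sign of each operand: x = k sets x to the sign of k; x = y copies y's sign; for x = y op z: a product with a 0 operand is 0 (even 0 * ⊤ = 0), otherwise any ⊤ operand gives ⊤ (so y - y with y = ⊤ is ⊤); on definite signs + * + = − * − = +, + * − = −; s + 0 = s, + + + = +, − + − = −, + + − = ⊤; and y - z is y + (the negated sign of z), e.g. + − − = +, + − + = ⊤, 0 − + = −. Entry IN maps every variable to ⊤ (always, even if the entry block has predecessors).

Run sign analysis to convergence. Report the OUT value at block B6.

Answer: {a: +, b: ⊤, c: ⊤, d: +, e: ⊤, f: ⊤}

Trace:
Fixpoint table:
  B0:  IN=(all ⊤)  OUT={d:+; rest ⊤}
  B1:  IN={d:+; rest ⊤}  OUT={a:+, d:+; rest ⊤}
  B2:  IN={a:+, d:+; rest ⊤}  OUT={a:+, d:+; rest ⊤}
  B3:  IN={a:+, d:+; rest ⊤}  OUT={a:+, d:+, f:-; rest ⊤}
  B4:  IN={a:+, d:+, f:-; rest ⊤}  OUT={a:+, c:+, d:+, e:+, f:-; rest ⊤}
  B5:  IN={a:+, c:+, d:+, e:+, f:-; rest ⊤}  OUT={a:+, c:+, d:+, e:+; rest ⊤}
  B6:  IN={a:+, d:+; rest ⊤}  OUT={a:+, d:+; rest ⊤}

Merge at B6: IN[B6] = OUT[B2] ⊔ OUT[B3] ⊔ OUT[B5] = {a: +, b: ⊤, c: ⊤, d: +, e: ⊤, f: ⊤}
Applying B6's transfer function to that IN value gives OUT[B6] (row B6 above).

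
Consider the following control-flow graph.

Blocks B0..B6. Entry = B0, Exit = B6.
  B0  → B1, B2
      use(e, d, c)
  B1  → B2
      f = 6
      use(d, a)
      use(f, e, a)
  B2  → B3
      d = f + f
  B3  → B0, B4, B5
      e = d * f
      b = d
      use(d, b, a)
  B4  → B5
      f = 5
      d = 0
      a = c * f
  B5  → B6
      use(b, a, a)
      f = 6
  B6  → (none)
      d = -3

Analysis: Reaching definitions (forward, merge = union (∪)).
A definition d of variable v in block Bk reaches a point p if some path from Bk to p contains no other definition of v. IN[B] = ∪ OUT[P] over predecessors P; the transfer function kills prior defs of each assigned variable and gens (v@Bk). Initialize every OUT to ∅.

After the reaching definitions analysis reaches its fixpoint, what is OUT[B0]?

Converged values:
  B0: | IN={b@B3, d@B2, e@B3, f@B1} | OUT={b@B3, d@B2, e@B3, f@B1}
  B1: | IN={b@B3, d@B2, e@B3, f@B1} | OUT={b@B3, d@B2, e@B3, f@B1}
  B2: | IN={b@B3, d@B2, e@B3, f@B1} | OUT={b@B3, d@B2, e@B3, f@B1}
  B3: | IN={b@B3, d@B2, e@B3, f@B1} | OUT={b@B3, d@B2, e@B3, f@B1}
  B4: | IN={b@B3, d@B2, e@B3, f@B1} | OUT={a@B4, b@B3, d@B4, e@B3, f@B4}
  B5: | IN={a@B4, b@B3, d@B2, d@B4, e@B3, f@B1, f@B4} | OUT={a@B4, b@B3, d@B2, d@B4, e@B3, f@B5}
  B6: | IN={a@B4, b@B3, d@B2, d@B4, e@B3, f@B5} | OUT={a@B4, b@B3, d@B6, e@B3, f@B5}

Merge at B0 (entry node, so the boundary value {} is joined with the incoming edge(s)): IN[B0] = {} ⊔ OUT[B3] = {b@B3, d@B2, e@B3, f@B1}
Applying B0's transfer function to that IN value gives OUT[B0] (row B0 above).

Answer: {b@B3, d@B2, e@B3, f@B1}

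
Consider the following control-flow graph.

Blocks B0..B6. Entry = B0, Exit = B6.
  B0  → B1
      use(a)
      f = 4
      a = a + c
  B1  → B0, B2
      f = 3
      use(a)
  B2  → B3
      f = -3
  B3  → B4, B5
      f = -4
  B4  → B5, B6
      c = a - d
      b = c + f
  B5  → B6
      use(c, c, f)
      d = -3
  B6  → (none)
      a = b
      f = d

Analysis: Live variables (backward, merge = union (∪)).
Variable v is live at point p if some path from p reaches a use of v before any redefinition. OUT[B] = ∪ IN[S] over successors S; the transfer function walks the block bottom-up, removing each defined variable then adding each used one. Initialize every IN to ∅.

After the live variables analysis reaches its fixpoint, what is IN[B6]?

Answer: {b, d}

Derivation:
Per-block solution:
  B0: | IN={a, b, c, d} | OUT={a, b, c, d}
  B1: | IN={a, b, c, d} | OUT={a, b, c, d}
  B2: | IN={a, b, c, d} | OUT={a, b, c, d}
  B3: | IN={a, b, c, d} | OUT={a, b, c, d, f}
  B4: | IN={a, d, f} | OUT={b, c, d, f}
  B5: | IN={b, c, f} | OUT={b, d}
  B6: | IN={b, d} | OUT={}

B6 is the boundary node: OUT[B6] = {}
Applying B6's transfer function to that OUT value gives IN[B6] (row B6 above).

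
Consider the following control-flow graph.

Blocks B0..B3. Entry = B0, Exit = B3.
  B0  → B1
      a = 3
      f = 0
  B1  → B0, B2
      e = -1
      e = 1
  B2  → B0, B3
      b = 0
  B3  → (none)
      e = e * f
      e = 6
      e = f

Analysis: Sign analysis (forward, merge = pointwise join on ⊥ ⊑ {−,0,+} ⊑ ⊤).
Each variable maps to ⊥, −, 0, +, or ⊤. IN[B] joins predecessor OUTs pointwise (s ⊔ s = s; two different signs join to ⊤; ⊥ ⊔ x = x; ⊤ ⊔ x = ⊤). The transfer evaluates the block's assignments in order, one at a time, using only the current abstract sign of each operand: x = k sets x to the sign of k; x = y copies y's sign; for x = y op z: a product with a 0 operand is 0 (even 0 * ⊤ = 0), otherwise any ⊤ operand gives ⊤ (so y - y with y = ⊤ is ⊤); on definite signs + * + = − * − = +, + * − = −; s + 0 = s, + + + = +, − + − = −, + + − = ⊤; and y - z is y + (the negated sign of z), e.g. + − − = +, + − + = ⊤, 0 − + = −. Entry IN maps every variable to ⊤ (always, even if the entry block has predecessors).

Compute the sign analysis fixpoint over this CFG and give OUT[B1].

Converged values:
  B0:  IN=(all ⊤)  OUT={a:+, f:0; rest ⊤}
  B1:  IN={a:+, f:0; rest ⊤}  OUT={a:+, e:+, f:0; rest ⊤}
  B2:  IN={a:+, e:+, f:0; rest ⊤}  OUT={a:+, b:0, e:+, f:0; rest ⊤}
  B3:  IN={a:+, b:0, e:+, f:0; rest ⊤}  OUT={a:+, b:0, e:0, f:0; rest ⊤}

Merge at B1: IN[B1] = OUT[B0] = {a: +, b: ⊤, c: ⊤, d: ⊤, e: ⊤, f: 0}
Applying B1's transfer function to that IN value gives OUT[B1] (row B1 above).

Answer: {a: +, b: ⊤, c: ⊤, d: ⊤, e: +, f: 0}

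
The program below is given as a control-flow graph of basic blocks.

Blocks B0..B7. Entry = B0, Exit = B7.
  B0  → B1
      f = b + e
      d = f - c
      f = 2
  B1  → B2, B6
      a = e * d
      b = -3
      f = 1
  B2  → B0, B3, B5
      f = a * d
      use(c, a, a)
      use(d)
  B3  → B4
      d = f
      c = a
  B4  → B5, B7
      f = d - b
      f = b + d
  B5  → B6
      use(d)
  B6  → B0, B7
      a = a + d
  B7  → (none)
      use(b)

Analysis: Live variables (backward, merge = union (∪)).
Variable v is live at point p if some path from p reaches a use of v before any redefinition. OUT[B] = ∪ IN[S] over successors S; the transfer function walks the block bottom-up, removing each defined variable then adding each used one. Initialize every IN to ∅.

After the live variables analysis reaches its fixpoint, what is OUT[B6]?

Answer: {b, c, e}

Derivation:
Per-block solution:
  B0:  IN={b, c, e}  OUT={c, d, e}
  B1:  IN={c, d, e}  OUT={a, b, c, d, e}
  B2:  IN={a, b, c, d, e}  OUT={a, b, c, d, e, f}
  B3:  IN={a, b, e, f}  OUT={a, b, c, d, e}
  B4:  IN={a, b, c, d, e}  OUT={a, b, c, d, e}
  B5:  IN={a, b, c, d, e}  OUT={a, b, c, d, e}
  B6:  IN={a, b, c, d, e}  OUT={b, c, e}
  B7:  IN={b}  OUT={}

Merge at B6: OUT[B6] = IN[B0] ⊔ IN[B7] = {b, c, e}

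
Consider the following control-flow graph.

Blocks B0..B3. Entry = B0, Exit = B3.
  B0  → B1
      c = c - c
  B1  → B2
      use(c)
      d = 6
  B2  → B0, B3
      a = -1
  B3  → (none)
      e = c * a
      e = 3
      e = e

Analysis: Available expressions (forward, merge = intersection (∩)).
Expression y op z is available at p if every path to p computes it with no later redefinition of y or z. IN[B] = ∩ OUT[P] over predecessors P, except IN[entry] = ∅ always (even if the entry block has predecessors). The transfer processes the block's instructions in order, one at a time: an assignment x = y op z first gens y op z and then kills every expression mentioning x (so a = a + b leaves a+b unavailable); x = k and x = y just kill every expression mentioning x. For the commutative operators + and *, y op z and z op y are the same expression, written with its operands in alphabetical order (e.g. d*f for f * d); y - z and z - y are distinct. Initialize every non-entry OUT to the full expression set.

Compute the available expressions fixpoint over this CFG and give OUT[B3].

Per-block solution:
  B0: | IN={} | OUT={}
  B1: | IN={} | OUT={}
  B2: | IN={} | OUT={}
  B3: | IN={} | OUT={a*c}

Merge at B3: IN[B3] = OUT[B2] = {}
Applying B3's transfer function to that IN value gives OUT[B3] (row B3 above).

Answer: {a*c}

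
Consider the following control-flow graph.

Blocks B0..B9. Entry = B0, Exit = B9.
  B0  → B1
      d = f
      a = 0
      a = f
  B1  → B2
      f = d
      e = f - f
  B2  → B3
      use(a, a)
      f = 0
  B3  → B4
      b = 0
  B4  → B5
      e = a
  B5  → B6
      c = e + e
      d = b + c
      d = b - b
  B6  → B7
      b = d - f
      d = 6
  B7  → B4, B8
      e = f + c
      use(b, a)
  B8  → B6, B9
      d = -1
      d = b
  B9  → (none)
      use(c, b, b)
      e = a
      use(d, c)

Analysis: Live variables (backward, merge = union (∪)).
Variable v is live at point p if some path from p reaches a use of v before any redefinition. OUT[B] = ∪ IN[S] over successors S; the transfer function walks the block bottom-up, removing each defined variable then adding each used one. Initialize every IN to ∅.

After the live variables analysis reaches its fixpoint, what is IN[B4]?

Answer: {a, b, f}

Trace:
Per-block solution:
  B0:  IN={f}  OUT={a, d}
  B1:  IN={a, d}  OUT={a}
  B2:  IN={a}  OUT={a, f}
  B3:  IN={a, f}  OUT={a, b, f}
  B4:  IN={a, b, f}  OUT={a, b, e, f}
  B5:  IN={a, b, e, f}  OUT={a, c, d, f}
  B6:  IN={a, c, d, f}  OUT={a, b, c, f}
  B7:  IN={a, b, c, f}  OUT={a, b, c, f}
  B8:  IN={a, b, c, f}  OUT={a, b, c, d, f}
  B9:  IN={a, b, c, d}  OUT={}

Merge at B4: OUT[B4] = IN[B5] = {a, b, e, f}
Applying B4's transfer function to that OUT value gives IN[B4] (row B4 above).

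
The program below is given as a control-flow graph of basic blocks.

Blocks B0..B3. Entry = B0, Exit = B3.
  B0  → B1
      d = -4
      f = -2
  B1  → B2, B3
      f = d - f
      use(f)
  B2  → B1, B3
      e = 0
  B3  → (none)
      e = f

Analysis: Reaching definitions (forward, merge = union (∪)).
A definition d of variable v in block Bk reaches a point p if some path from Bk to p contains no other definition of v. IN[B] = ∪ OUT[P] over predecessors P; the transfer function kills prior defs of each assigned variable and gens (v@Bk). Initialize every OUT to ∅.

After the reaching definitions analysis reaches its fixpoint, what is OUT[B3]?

Answer: {d@B0, e@B3, f@B1}

Working:
Converged values:
  B0:   IN={}   OUT={d@B0, f@B0}
  B1:   IN={d@B0, e@B2, f@B0, f@B1}   OUT={d@B0, e@B2, f@B1}
  B2:   IN={d@B0, e@B2, f@B1}   OUT={d@B0, e@B2, f@B1}
  B3:   IN={d@B0, e@B2, f@B1}   OUT={d@B0, e@B3, f@B1}

Merge at B3: IN[B3] = OUT[B1] ⊔ OUT[B2] = {d@B0, e@B2, f@B1}
Applying B3's transfer function to that IN value gives OUT[B3] (row B3 above).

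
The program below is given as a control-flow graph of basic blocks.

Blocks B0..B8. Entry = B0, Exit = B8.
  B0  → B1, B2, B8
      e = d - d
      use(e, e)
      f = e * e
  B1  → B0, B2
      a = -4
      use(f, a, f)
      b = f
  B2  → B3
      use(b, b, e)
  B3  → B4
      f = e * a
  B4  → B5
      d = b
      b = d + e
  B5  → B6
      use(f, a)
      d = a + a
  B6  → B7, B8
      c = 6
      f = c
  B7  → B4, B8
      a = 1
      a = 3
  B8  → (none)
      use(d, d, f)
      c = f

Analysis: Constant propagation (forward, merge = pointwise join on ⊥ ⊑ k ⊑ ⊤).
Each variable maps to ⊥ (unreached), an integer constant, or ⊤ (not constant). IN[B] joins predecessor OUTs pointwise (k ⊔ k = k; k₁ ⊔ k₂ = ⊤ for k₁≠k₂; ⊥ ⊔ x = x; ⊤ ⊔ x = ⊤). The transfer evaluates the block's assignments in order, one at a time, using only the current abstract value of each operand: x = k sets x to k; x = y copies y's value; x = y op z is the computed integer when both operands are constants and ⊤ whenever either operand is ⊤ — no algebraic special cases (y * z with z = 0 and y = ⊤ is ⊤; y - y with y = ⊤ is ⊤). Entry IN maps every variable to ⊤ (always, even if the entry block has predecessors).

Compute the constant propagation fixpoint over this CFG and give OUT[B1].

Answer: {a: -4, b: ⊤, c: ⊤, d: ⊤, e: ⊤, f: ⊤}

Working:
Fixpoint table:
  B0:  IN=(all ⊤)  OUT=(all ⊤)
  B1:  IN=(all ⊤)  OUT={a:-4; rest ⊤}
  B2:  IN=(all ⊤)  OUT=(all ⊤)
  B3:  IN=(all ⊤)  OUT=(all ⊤)
  B4:  IN=(all ⊤)  OUT=(all ⊤)
  B5:  IN=(all ⊤)  OUT=(all ⊤)
  B6:  IN=(all ⊤)  OUT={c:6, f:6; rest ⊤}
  B7:  IN={c:6, f:6; rest ⊤}  OUT={a:3, c:6, f:6; rest ⊤}
  B8:  IN=(all ⊤)  OUT=(all ⊤)

Merge at B1: IN[B1] = OUT[B0] = {a: ⊤, b: ⊤, c: ⊤, d: ⊤, e: ⊤, f: ⊤}
Applying B1's transfer function to that IN value gives OUT[B1] (row B1 above).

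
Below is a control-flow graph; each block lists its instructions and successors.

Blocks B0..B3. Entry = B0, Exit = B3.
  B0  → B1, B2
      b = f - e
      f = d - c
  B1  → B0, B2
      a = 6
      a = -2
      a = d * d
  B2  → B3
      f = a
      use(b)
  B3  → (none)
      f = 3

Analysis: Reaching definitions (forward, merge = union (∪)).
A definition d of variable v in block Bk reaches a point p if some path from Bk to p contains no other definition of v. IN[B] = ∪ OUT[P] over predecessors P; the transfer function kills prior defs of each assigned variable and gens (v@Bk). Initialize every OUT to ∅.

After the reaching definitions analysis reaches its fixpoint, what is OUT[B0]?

Answer: {a@B1, b@B0, f@B0}

Trace:
Converged values:
  B0:  IN={a@B1, b@B0, f@B0}  OUT={a@B1, b@B0, f@B0}
  B1:  IN={a@B1, b@B0, f@B0}  OUT={a@B1, b@B0, f@B0}
  B2:  IN={a@B1, b@B0, f@B0}  OUT={a@B1, b@B0, f@B2}
  B3:  IN={a@B1, b@B0, f@B2}  OUT={a@B1, b@B0, f@B3}

Merge at B0 (entry node, so the boundary value {} is joined with the incoming edge(s)): IN[B0] = {} ⊔ OUT[B1] = {a@B1, b@B0, f@B0}
Applying B0's transfer function to that IN value gives OUT[B0] (row B0 above).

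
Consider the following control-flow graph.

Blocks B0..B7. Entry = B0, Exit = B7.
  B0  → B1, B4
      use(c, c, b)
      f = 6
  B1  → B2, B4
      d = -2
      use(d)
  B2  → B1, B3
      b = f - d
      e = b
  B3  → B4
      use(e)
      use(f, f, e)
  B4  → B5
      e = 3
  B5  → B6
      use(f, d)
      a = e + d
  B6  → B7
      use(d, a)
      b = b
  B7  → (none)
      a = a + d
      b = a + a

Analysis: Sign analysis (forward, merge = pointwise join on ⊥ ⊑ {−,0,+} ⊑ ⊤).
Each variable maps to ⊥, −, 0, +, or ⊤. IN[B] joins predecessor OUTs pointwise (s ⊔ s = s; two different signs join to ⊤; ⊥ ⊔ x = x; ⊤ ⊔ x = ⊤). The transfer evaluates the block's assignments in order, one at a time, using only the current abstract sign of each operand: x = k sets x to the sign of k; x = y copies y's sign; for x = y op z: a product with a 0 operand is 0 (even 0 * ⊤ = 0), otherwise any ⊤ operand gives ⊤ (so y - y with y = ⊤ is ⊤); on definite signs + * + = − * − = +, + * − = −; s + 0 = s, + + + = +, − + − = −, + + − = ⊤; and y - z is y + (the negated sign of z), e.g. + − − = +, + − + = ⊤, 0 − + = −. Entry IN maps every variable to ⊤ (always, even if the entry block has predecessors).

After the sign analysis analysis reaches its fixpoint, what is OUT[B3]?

Fixpoint table:
  B0: | IN=(all ⊤) | OUT={f:+; rest ⊤}
  B1: | IN={f:+; rest ⊤} | OUT={d:-, f:+; rest ⊤}
  B2: | IN={d:-, f:+; rest ⊤} | OUT={b:+, d:-, e:+, f:+; rest ⊤}
  B3: | IN={b:+, d:-, e:+, f:+; rest ⊤} | OUT={b:+, d:-, e:+, f:+; rest ⊤}
  B4: | IN={f:+; rest ⊤} | OUT={e:+, f:+; rest ⊤}
  B5: | IN={e:+, f:+; rest ⊤} | OUT={e:+, f:+; rest ⊤}
  B6: | IN={e:+, f:+; rest ⊤} | OUT={e:+, f:+; rest ⊤}
  B7: | IN={e:+, f:+; rest ⊤} | OUT={e:+, f:+; rest ⊤}

Merge at B3: IN[B3] = OUT[B2] = {a: ⊤, b: +, c: ⊤, d: -, e: +, f: +}
Applying B3's transfer function to that IN value gives OUT[B3] (row B3 above).

Answer: {a: ⊤, b: +, c: ⊤, d: -, e: +, f: +}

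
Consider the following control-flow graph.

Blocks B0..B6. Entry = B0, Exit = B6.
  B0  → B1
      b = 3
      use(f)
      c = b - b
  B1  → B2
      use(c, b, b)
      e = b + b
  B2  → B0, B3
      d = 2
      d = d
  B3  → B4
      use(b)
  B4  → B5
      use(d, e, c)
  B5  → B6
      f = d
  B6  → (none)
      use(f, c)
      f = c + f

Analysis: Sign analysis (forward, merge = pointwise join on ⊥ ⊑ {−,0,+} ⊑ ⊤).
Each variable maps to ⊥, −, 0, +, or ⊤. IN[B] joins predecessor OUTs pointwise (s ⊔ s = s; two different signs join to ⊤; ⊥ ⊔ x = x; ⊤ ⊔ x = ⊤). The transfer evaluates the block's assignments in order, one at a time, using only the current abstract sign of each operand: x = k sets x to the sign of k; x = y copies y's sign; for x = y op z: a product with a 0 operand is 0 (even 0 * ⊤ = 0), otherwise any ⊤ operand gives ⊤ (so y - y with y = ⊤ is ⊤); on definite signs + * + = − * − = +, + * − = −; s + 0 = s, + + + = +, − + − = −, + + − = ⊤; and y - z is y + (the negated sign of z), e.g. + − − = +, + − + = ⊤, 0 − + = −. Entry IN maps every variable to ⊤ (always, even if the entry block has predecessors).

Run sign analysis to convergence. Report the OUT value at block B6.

Per-block solution:
  B0:  IN=(all ⊤)  OUT={b:+; rest ⊤}
  B1:  IN={b:+; rest ⊤}  OUT={b:+, e:+; rest ⊤}
  B2:  IN={b:+, e:+; rest ⊤}  OUT={b:+, d:+, e:+; rest ⊤}
  B3:  IN={b:+, d:+, e:+; rest ⊤}  OUT={b:+, d:+, e:+; rest ⊤}
  B4:  IN={b:+, d:+, e:+; rest ⊤}  OUT={b:+, d:+, e:+; rest ⊤}
  B5:  IN={b:+, d:+, e:+; rest ⊤}  OUT={b:+, d:+, e:+, f:+; rest ⊤}
  B6:  IN={b:+, d:+, e:+, f:+; rest ⊤}  OUT={b:+, d:+, e:+; rest ⊤}

Merge at B6: IN[B6] = OUT[B5] = {a: ⊤, b: +, c: ⊤, d: +, e: +, f: +}
Applying B6's transfer function to that IN value gives OUT[B6] (row B6 above).

Answer: {a: ⊤, b: +, c: ⊤, d: +, e: +, f: ⊤}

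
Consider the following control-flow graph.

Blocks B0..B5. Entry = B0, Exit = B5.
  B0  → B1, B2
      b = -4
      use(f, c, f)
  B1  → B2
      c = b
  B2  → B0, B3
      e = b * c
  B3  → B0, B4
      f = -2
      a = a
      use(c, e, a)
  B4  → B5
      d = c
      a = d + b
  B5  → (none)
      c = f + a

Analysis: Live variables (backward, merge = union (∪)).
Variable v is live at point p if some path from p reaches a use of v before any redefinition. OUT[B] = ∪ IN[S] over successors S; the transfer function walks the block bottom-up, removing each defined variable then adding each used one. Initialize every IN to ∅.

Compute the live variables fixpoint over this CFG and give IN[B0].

Fixpoint table:
  B0:  IN={a, c, f}  OUT={a, b, c, f}
  B1:  IN={a, b, f}  OUT={a, b, c, f}
  B2:  IN={a, b, c, f}  OUT={a, b, c, e, f}
  B3:  IN={a, b, c, e}  OUT={a, b, c, f}
  B4:  IN={b, c, f}  OUT={a, f}
  B5:  IN={a, f}  OUT={}

Merge at B0: OUT[B0] = IN[B1] ⊔ IN[B2] = {a, b, c, f}
Applying B0's transfer function to that OUT value gives IN[B0] (row B0 above).

Answer: {a, c, f}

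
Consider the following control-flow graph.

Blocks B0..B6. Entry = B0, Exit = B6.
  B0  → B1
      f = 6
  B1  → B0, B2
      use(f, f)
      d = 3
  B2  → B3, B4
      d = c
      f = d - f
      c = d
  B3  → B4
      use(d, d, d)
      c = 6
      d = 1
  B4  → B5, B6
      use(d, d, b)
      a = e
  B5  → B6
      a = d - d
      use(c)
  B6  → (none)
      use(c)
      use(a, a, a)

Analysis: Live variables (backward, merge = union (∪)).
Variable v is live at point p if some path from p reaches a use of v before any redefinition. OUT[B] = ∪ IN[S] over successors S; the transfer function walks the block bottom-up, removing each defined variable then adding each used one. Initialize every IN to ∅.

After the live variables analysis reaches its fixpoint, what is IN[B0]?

Answer: {b, c, e}

Trace:
Converged values:
  B0:   IN={b, c, e}   OUT={b, c, e, f}
  B1:   IN={b, c, e, f}   OUT={b, c, e, f}
  B2:   IN={b, c, e, f}   OUT={b, c, d, e}
  B3:   IN={b, d, e}   OUT={b, c, d, e}
  B4:   IN={b, c, d, e}   OUT={a, c, d}
  B5:   IN={c, d}   OUT={a, c}
  B6:   IN={a, c}   OUT={}

Merge at B0: OUT[B0] = IN[B1] = {b, c, e, f}
Applying B0's transfer function to that OUT value gives IN[B0] (row B0 above).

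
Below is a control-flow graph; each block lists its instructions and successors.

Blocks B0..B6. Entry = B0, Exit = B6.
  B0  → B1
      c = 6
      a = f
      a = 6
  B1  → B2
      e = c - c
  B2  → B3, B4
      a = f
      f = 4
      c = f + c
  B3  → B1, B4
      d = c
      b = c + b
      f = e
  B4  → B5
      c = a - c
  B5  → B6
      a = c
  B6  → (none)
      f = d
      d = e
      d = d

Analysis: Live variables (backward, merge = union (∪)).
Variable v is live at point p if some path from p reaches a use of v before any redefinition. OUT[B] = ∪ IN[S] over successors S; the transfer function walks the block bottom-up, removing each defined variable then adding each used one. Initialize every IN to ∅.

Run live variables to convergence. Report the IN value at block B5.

Per-block solution:
  B0:   IN={b, d, f}   OUT={b, c, d, f}
  B1:   IN={b, c, d, f}   OUT={b, c, d, e, f}
  B2:   IN={b, c, d, e, f}   OUT={a, b, c, d, e}
  B3:   IN={a, b, c, e}   OUT={a, b, c, d, e, f}
  B4:   IN={a, c, d, e}   OUT={c, d, e}
  B5:   IN={c, d, e}   OUT={d, e}
  B6:   IN={d, e}   OUT={}

Merge at B5: OUT[B5] = IN[B6] = {d, e}
Applying B5's transfer function to that OUT value gives IN[B5] (row B5 above).

Answer: {c, d, e}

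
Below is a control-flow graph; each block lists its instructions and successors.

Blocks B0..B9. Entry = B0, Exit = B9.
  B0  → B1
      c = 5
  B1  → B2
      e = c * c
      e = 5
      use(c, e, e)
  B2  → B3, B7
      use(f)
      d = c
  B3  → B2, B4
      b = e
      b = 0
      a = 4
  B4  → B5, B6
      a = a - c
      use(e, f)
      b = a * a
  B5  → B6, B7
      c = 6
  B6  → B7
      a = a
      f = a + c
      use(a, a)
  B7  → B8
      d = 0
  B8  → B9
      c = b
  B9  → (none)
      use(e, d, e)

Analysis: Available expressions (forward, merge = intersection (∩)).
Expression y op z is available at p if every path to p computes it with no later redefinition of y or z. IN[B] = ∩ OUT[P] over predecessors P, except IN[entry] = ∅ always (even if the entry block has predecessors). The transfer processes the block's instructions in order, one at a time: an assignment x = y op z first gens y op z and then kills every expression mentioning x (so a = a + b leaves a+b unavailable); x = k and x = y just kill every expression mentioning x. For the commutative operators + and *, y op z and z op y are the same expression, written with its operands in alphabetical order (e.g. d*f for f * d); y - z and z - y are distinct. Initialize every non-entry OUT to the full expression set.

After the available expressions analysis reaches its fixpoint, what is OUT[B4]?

Fixpoint table:
  B0:   IN={}   OUT={}
  B1:   IN={}   OUT={c*c}
  B2:   IN={c*c}   OUT={c*c}
  B3:   IN={c*c}   OUT={c*c}
  B4:   IN={c*c}   OUT={a*a, c*c}
  B5:   IN={a*a, c*c}   OUT={a*a}
  B6:   IN={a*a}   OUT={a+c}
  B7:   IN={}   OUT={}
  B8:   IN={}   OUT={}
  B9:   IN={}   OUT={}

Merge at B4: IN[B4] = OUT[B3] = {c*c}
Applying B4's transfer function to that IN value gives OUT[B4] (row B4 above).

Answer: {a*a, c*c}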